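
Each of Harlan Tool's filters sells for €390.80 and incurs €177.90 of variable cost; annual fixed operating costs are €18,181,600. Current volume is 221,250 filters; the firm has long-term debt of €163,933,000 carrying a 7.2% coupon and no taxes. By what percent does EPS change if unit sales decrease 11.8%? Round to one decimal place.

Total contribution margin = 221,250 × €212.90 = €47,104,125.00.
EBIT = €47,104,125.00 − €18,181,600 = €28,922,525.00.
Interest = €11,803,176.00, so EBIT − I = €17,119,349.00.
DCL = total CM / (EBIT − I) = €47,104,125.00 / €17,119,349.00 = 2.7515.
%ΔEPS = DCL × %ΔSales = 2.7515 × -11.8% = -32.5%.

-32.5%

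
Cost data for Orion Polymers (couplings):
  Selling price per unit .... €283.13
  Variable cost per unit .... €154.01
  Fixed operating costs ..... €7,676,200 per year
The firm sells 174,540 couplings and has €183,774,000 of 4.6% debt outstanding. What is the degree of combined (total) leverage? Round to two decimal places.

Contribution at this volume is 174,540 × €129.12 = €22,536,604.80.
Subtracting fixed costs: EBIT = €22,536,604.80 − €7,676,200 = €14,860,404.80. Interest = €8,453,604.00.
DOL = €22,536,604.80 ÷ €14,860,404.80 = 1.5166; DFL = €14,860,404.80 ÷ €6,406,800.80 = 2.3195.
Combined leverage = 1.5166 × 2.3195 = 3.5178.

3.52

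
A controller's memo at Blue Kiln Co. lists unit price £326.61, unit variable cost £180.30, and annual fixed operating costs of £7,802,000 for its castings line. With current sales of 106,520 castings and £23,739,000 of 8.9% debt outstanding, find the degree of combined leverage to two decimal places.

2.75

At 106,520 units, contribution = 106,520 × £146.31 = £15,584,941.20.
EBIT = £15,584,941.20 − £7,802,000 = £7,782,941.20. Interest = £2,112,771.00, so EBIT − I = £5,670,170.20.
Degree of total leverage = total CM / (EBIT − interest) = £15,584,941.20 / £5,670,170.20 = 2.7486.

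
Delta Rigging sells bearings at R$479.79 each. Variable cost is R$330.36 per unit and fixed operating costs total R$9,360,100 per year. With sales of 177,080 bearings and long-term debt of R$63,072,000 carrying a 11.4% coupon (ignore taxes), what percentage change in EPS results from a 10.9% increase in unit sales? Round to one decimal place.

Total contribution margin = 177,080 × R$149.43 = R$26,461,064.40.
EBIT = R$26,461,064.40 − R$9,360,100 = R$17,100,964.40.
After interest of R$7,190,208.00, pre-tax earnings = R$9,910,756.40.
Degree of combined leverage = contribution ÷ (EBIT − I) = R$26,461,064.40 ÷ R$9,910,756.40 = 2.6699.
EPS therefore changes by 2.6699 × (+10.9%) = +29.1%.

+29.1%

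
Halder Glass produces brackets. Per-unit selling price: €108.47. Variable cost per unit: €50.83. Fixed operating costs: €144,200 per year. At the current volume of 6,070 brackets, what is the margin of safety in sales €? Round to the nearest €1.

€387,050

Unit CM = price − variable cost = €108.47 − €50.83 = €57.64. Break-even units = €144,200 ÷ €57.64 = 2,501.73; break-even revenue = 2,501.73 × €108.47 = €271,363.19.
Current sales = 6,070 × €108.47 = €658,412.90.
Margin of safety = €658,412.90 − €271,363.19 = €387,050.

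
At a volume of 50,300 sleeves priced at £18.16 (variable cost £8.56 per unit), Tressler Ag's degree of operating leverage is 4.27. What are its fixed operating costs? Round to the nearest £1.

£369,793

Total contribution margin = 50,300 × £9.60 = £482,880.00.
Since DOL = CM ÷ EBIT, EBIT = £482,880.00 ÷ 4.27 = £113,086.65.
And FC = contribution − EBIT = £482,880.00 − £113,086.65 = £369,793.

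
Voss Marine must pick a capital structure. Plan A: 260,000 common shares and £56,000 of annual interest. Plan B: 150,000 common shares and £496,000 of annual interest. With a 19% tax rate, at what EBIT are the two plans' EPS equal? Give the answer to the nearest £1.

Set EPS_A = EPS_B: (EBIT − £56,000)(1 − 0.19) ÷ 260,000 = (EBIT − £496,000)(1 − 0.19) ÷ 150,000.
Cancelling (1 − t) and cross-multiplying: 150,000·(EBIT − 56,000) = 260,000·(EBIT − 496,000).
EBIT × (260,000 − 150,000) = 496,000 × 260,000 − 56,000 × 150,000 = 120,560,000,000, so EBIT = 120,560,000,000 ÷ 110,000 = 1,096,000.00.

£1,096,000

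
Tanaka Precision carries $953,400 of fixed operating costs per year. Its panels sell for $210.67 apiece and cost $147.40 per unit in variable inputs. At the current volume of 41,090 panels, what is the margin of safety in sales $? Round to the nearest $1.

Each unit contributes $210.67 − $147.40 = $63.27. Break-even units = $953,400 ÷ $63.27 = 15,068.75; break-even revenue = 15,068.75 × $210.67 = $3,174,534.19.
Current sales = 41,090 × $210.67 = $8,656,430.30.
Margin of safety = $8,656,430.30 − $3,174,534.19 = $5,481,896.

$5,481,896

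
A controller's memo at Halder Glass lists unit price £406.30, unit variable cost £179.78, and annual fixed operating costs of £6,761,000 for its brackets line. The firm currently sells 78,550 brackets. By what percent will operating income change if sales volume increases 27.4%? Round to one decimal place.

Total contribution margin = 78,550 × £226.52 = £17,793,146.00.
Subtracting fixed costs: EBIT = £17,793,146.00 − £6,761,000 = £11,032,146.00.
DOL = contribution ÷ EBIT = £17,793,146.00 ÷ £11,032,146.00 = 1.6128.
%ΔEBIT = DOL × %ΔSales = 1.6128 × +27.4% = +44.2%.

+44.2%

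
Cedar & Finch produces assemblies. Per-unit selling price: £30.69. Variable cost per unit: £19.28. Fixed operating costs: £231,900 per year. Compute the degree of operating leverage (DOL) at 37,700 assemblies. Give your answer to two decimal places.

2.17

Contribution at this volume is 37,700 × £11.41 = £430,157.00.
EBIT = £430,157.00 − £231,900 = £198,257.00.
So DOL = total CM / EBIT = £430,157.00 / £198,257.00 = 2.1697.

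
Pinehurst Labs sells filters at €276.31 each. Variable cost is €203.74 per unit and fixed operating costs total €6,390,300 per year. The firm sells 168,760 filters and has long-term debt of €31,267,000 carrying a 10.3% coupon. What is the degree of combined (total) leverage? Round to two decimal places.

At 168,760 units, contribution = 168,760 × €72.57 = €12,246,913.20.
Subtracting fixed costs: EBIT = €12,246,913.20 − €6,390,300 = €5,856,613.20. Interest = €3,220,501.00.
DOL = €12,246,913.20 ÷ €5,856,613.20 = 2.0911; DFL = €5,856,613.20 ÷ €2,636,112.20 = 2.2217.
Combined leverage = 2.0911 × 2.2217 = 4.6458.

4.65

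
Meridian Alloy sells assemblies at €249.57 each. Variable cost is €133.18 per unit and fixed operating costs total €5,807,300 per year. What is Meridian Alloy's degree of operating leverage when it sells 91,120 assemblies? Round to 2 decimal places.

2.21

Total contribution margin = 91,120 × €116.39 = €10,605,456.80.
Operating income = contribution − fixed costs = €10,605,456.80 − €5,807,300 = €4,798,156.80.
DOL = contribution ÷ EBIT = €10,605,456.80 ÷ €4,798,156.80 = 2.2103.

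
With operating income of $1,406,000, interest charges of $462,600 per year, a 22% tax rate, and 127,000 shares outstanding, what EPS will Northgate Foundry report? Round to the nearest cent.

$5.79

Pre-tax income = $1,406,000 − $462,600.00 = $943,400.00.
Net income = $943,400.00 × (1 − 0.22) = $735,852.00.
Per share: $735,852.00 / 127,000 shares = $5.79.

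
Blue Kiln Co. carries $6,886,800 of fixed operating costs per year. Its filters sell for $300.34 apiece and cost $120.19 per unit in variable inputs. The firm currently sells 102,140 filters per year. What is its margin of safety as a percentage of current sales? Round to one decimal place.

Contribution margin per unit = $300.34 − $120.19 = $180.15. Break-even units = $6,886,800 ÷ $180.15 = 38,228.14; break-even revenue = 38,228.14 × $300.34 = $11,481,440.53.
Actual sales revenue = 102,140 × $300.34 = $30,676,727.60.
Margin of safety = ($30,676,727.60 − $11,481,440.53) ÷ $30,676,727.60 = 62.6%.

62.6%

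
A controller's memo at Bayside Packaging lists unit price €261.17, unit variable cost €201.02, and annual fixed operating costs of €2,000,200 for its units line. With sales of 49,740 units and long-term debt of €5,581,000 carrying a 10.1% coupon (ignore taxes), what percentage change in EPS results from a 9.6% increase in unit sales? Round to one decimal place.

+67.1%

At 49,740 units, contribution = 49,740 × €60.15 = €2,991,861.00.
EBIT = €2,991,861.00 − €2,000,200 = €991,661.00.
After interest of €563,681.00, pre-tax earnings = €427,980.00.
DCL = total CM / (EBIT − I) = €2,991,861.00 / €427,980.00 = 6.9907.
EPS therefore changes by 6.9907 × (+9.6%) = +67.1%.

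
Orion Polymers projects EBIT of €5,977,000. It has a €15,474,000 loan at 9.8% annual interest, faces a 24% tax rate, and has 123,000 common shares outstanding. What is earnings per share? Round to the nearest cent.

Interest = €1,516,452.00, so EBT = €5,977,000 − €1,516,452.00 = €4,460,548.00.
Net income = €4,460,548.00 × (1 − 0.24) = €3,390,016.48.
EPS = €3,390,016.48 ÷ 123,000 = €27.56.

€27.56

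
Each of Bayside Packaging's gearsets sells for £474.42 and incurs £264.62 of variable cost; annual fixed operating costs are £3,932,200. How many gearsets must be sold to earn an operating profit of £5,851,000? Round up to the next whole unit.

Unit CM = price − variable cost = £474.42 − £264.62 = £209.80.
Required volume = (fixed costs + target profit) ÷ CM = (£3,932,200 + £5,851,000) ÷ £209.80 = 46,631.08, so 46,632 gearsets.

46,632 gearsets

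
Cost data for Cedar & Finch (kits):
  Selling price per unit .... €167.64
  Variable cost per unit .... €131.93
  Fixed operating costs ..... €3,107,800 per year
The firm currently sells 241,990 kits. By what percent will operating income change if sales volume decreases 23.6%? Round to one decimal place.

-36.9%

Contribution at this volume is 241,990 × €35.71 = €8,641,462.90.
Operating income = contribution − fixed costs = €8,641,462.90 − €3,107,800 = €5,533,662.90.
DOL = contribution ÷ EBIT = €8,641,462.90 ÷ €5,533,662.90 = 1.5616.
%ΔEBIT = DOL × %ΔSales = 1.5616 × -23.6% = -36.9%.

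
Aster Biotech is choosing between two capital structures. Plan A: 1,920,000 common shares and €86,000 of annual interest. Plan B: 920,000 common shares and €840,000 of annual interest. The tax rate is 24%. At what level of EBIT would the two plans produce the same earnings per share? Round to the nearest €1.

€1,533,680

At indifference, (EBIT − 86,000)(1 − t)/1,920,000 = (EBIT − 840,000)(1 − t)/920,000.
The (1 − t) factor cancels: (EBIT − 86,000) × 920,000 = (EBIT − 840,000) × 1,920,000.
EBIT × (1,920,000 − 920,000) = 840,000 × 1,920,000 − 86,000 × 920,000 = 1,533,680,000,000, so EBIT = 1,533,680,000,000 ÷ 1,000,000 = 1,533,680.00.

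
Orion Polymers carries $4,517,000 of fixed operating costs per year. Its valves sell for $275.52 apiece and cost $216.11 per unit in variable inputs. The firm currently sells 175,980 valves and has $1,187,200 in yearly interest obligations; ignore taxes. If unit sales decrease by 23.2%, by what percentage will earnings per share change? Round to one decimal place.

-51.1%

Contribution at this volume is 175,980 × $59.41 = $10,454,971.80.
Operating income = contribution − fixed costs = $10,454,971.80 − $4,517,000 = $5,937,971.80.
Interest = $1,187,200.00, so EBIT − I = $4,750,771.80.
Degree of combined leverage = contribution ÷ (EBIT − I) = $10,454,971.80 ÷ $4,750,771.80 = 2.2007.
%ΔEPS = DCL × %ΔSales = 2.2007 × -23.2% = -51.1%.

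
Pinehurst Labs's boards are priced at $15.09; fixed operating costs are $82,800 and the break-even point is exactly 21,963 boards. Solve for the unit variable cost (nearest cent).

Contribution per unit must be FC / Q = $82,800 / 21,963 = $3.7700.
Variable cost per unit = $15.09 − $3.7700 = $11.32.

$11.32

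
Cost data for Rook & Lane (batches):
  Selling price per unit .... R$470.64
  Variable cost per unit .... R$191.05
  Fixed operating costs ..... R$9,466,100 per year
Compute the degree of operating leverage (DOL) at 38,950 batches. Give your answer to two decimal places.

7.65

Contribution at this volume is 38,950 × R$279.59 = R$10,890,030.50.
EBIT = R$10,890,030.50 − R$9,466,100 = R$1,423,930.50.
Degree of operating leverage = R$10,890,030.50 / R$1,423,930.50 = 7.6479.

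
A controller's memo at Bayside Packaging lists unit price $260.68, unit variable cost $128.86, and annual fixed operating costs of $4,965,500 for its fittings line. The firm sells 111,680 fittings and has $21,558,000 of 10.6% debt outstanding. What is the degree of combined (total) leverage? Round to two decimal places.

At 111,680 units, contribution = 111,680 × $131.82 = $14,721,657.60.
Operating income = contribution − fixed costs = $14,721,657.60 − $4,965,500 = $9,756,157.60. Interest = $2,285,148.00, so EBIT − I = $7,471,009.60.
Degree of total leverage = total CM / (EBIT − interest) = $14,721,657.60 / $7,471,009.60 = 1.9705.

1.97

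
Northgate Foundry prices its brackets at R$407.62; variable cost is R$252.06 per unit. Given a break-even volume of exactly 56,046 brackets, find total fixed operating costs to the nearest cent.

Unit CM = price − variable cost = R$407.62 − R$252.06 = R$155.56.
Since BE = FC / CM, FC = 56,046 × R$155.56 = R$8,718,515.76.

R$8,718,515.76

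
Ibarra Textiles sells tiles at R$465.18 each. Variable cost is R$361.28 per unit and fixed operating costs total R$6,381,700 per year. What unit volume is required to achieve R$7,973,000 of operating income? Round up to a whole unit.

Unit CM = price − variable cost = R$465.18 − R$361.28 = R$103.90.
Need Q such that Q × R$103.90 − R$6,381,700 = R$7,973,000, i.e. Q = R$14,354,700 / R$103.90 = 138,158.81 → 138,159.

138,159 tiles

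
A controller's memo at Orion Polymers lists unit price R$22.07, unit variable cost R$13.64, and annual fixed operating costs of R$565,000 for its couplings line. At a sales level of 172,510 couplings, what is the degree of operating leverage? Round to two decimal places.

At 172,510 units, contribution = 172,510 × R$8.43 = R$1,454,259.30.
Subtracting fixed costs: EBIT = R$1,454,259.30 − R$565,000 = R$889,259.30.
So DOL = total CM / EBIT = R$1,454,259.30 / R$889,259.30 = 1.6354.

1.64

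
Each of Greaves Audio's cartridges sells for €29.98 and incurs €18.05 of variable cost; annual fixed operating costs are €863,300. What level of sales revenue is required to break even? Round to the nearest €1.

Contribution margin per unit = €29.98 − €18.05 = €11.93, a CM ratio of €11.93 ÷ €29.98 = 0.3979.
Break-even sales = FC ÷ CM ratio = €863,300 × €29.98 / €11.93 = €2,169,466.

€2,169,466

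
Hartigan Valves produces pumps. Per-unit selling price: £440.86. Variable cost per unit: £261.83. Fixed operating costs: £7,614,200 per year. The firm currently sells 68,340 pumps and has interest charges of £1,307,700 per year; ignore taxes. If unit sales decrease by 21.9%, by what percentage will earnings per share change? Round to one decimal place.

-80.9%

Total contribution margin = 68,340 × £179.03 = £12,234,910.20.
Subtracting fixed costs: EBIT = £12,234,910.20 − £7,614,200 = £4,620,710.20.
After interest of £1,307,700.00, pre-tax earnings = £3,313,010.20.
Degree of combined leverage = contribution ÷ (EBIT − I) = £12,234,910.20 ÷ £3,313,010.20 = 3.6930.
EPS therefore changes by 3.6930 × (-21.9%) = -80.9%.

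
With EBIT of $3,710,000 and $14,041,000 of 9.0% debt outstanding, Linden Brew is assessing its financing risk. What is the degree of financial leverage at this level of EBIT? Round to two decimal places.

1.52

Interest = $1,263,690.00.
DFL = EBIT ÷ (EBIT − I) = $3,710,000 ÷ ($3,710,000 − $1,263,690.00) = $3,710,000 ÷ $2,446,310.00 = 1.5166.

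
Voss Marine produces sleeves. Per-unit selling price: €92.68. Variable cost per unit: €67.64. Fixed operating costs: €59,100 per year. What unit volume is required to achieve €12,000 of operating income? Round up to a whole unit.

2,840 sleeves

Unit CM = price − variable cost = €92.68 − €67.64 = €25.04.
Required volume = (fixed costs + target profit) ÷ CM = (€59,100 + €12,000) ÷ €25.04 = 2,839.46, so 2,840 sleeves.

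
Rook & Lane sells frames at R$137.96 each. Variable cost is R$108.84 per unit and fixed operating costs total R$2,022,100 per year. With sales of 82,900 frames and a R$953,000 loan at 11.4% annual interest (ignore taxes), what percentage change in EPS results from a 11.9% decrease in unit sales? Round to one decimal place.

Total contribution margin = 82,900 × R$29.12 = R$2,414,048.00.
EBIT = R$2,414,048.00 − R$2,022,100 = R$391,948.00.
Interest = R$108,642.00, so EBIT − I = R$283,306.00.
Degree of combined leverage = contribution ÷ (EBIT − I) = R$2,414,048.00 ÷ R$283,306.00 = 8.5210.
EPS therefore changes by 8.5210 × (-11.9%) = -101.4%.

-101.4%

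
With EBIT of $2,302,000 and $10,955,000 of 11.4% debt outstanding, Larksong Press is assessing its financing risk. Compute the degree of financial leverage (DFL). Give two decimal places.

2.19

Interest = $1,248,870.00.
Degree of financial leverage = EBIT / (EBIT − interest) = $2,302,000 / $1,053,130.00 = 2.1859.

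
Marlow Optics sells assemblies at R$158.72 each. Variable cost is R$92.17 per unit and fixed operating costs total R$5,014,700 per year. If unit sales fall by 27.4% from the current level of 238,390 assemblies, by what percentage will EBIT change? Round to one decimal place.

Total contribution margin = 238,390 × R$66.55 = R$15,864,854.50.
Operating income = contribution − fixed costs = R$15,864,854.50 − R$5,014,700 = R$10,850,154.50.
DOL = contribution ÷ EBIT = R$15,864,854.50 ÷ R$10,850,154.50 = 1.4622.
%ΔEBIT = DOL × %ΔSales = 1.4622 × -27.4% = -40.1%.

-40.1%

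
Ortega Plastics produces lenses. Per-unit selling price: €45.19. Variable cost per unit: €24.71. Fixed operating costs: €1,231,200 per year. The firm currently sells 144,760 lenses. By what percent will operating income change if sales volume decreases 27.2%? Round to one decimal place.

Total contribution margin = 144,760 × €20.48 = €2,964,684.80.
Subtracting fixed costs: EBIT = €2,964,684.80 − €1,231,200 = €1,733,484.80.
DOL = contribution ÷ EBIT = €2,964,684.80 ÷ €1,733,484.80 = 1.7102.
Operating income changes by 1.7102 × -27.2% = -46.5%.

-46.5%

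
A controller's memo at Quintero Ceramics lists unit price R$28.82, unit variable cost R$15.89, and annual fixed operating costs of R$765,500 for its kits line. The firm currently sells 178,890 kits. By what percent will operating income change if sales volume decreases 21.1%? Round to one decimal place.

-31.5%

At 178,890 units, contribution = 178,890 × R$12.93 = R$2,313,047.70.
Subtracting fixed costs: EBIT = R$2,313,047.70 − R$765,500 = R$1,547,547.70.
So DOL = total CM / EBIT = R$2,313,047.70 / R$1,547,547.70 = 1.4947.
So EBIT moves 1.4947 × (-21.1%) = -31.5%.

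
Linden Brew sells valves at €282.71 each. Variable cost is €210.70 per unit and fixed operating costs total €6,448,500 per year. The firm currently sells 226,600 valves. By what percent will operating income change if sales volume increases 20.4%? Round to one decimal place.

+33.7%

Total contribution margin = 226,600 × €72.01 = €16,317,466.00.
EBIT = €16,317,466.00 − €6,448,500 = €9,868,966.00.
So DOL = total CM / EBIT = €16,317,466.00 / €9,868,966.00 = 1.6534.
So EBIT moves 1.6534 × (+20.4%) = +33.7%.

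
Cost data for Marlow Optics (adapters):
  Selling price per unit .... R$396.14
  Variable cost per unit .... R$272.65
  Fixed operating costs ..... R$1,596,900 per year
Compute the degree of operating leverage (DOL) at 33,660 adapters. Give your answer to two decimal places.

1.62

At 33,660 units, contribution = 33,660 × R$123.49 = R$4,156,673.40.
Operating income = contribution − fixed costs = R$4,156,673.40 − R$1,596,900 = R$2,559,773.40.
Degree of operating leverage = R$4,156,673.40 / R$2,559,773.40 = 1.6238.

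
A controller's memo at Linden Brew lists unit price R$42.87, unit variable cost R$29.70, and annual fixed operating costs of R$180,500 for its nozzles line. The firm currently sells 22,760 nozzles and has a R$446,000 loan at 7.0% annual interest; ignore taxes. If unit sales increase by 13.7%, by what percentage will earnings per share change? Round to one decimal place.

Total contribution margin = 22,760 × R$13.17 = R$299,749.20.
Operating income = contribution − fixed costs = R$299,749.20 − R$180,500 = R$119,249.20.
Interest = R$31,220.00, so EBIT − I = R$88,029.20.
Degree of combined leverage = contribution ÷ (EBIT − I) = R$299,749.20 ÷ R$88,029.20 = 3.4051.
%ΔEPS = DCL × %ΔSales = 3.4051 × +13.7% = +46.7%.

+46.7%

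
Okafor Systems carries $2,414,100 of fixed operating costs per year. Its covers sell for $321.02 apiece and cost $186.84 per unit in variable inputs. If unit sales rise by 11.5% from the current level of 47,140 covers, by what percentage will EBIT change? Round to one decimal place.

+18.6%

At 47,140 units, contribution = 47,140 × $134.18 = $6,325,245.20.
Subtracting fixed costs: EBIT = $6,325,245.20 − $2,414,100 = $3,911,145.20.
DOL = contribution ÷ EBIT = $6,325,245.20 ÷ $3,911,145.20 = 1.6172.
Operating income changes by 1.6172 × +11.5% = +18.6%.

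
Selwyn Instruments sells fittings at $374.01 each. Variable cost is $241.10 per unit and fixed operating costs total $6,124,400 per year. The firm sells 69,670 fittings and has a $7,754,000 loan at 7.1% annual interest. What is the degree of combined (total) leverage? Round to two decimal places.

At 69,670 units, contribution = 69,670 × $132.91 = $9,259,839.70.
Operating income = contribution − fixed costs = $9,259,839.70 − $6,124,400 = $3,135,439.70. Interest = $550,534.00.
DOL = $9,259,839.70 ÷ $3,135,439.70 = 2.9533; DFL = $3,135,439.70 ÷ $2,584,905.70 = 1.2130.
DCL = DOL × DFL = 2.9533 × 1.2130 = 3.5824.

3.58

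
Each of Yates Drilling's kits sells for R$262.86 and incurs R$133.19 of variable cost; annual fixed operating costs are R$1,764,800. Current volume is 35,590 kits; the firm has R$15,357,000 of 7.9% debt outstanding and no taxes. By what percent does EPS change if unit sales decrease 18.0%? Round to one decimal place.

-50.7%

Contribution at this volume is 35,590 × R$129.67 = R$4,614,955.30.
Subtracting fixed costs: EBIT = R$4,614,955.30 − R$1,764,800 = R$2,850,155.30.
After interest of R$1,213,203.00, pre-tax earnings = R$1,636,952.30.
Degree of combined leverage = contribution ÷ (EBIT − I) = R$4,614,955.30 ÷ R$1,636,952.30 = 2.8192.
EPS therefore changes by 2.8192 × (-18.0%) = -50.7%.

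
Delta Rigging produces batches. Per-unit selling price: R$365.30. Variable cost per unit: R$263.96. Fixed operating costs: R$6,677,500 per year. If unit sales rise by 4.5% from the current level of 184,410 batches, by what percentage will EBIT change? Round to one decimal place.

Total contribution margin = 184,410 × R$101.34 = R$18,688,109.40.
Operating income = contribution − fixed costs = R$18,688,109.40 − R$6,677,500 = R$12,010,609.40.
Degree of operating leverage = R$18,688,109.40 / R$12,010,609.40 = 1.5560.
%ΔEBIT = DOL × %ΔSales = 1.5560 × +4.5% = +7.0%.

+7.0%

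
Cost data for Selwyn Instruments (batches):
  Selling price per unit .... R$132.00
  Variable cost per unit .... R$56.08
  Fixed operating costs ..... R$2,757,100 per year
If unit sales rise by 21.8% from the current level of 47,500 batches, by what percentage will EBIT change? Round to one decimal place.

At 47,500 units, contribution = 47,500 × R$75.92 = R$3,606,200.00.
Operating income = contribution − fixed costs = R$3,606,200.00 − R$2,757,100 = R$849,100.00.
Degree of operating leverage = R$3,606,200.00 / R$849,100.00 = 4.2471.
So EBIT moves 4.2471 × (+21.8%) = +92.6%.

+92.6%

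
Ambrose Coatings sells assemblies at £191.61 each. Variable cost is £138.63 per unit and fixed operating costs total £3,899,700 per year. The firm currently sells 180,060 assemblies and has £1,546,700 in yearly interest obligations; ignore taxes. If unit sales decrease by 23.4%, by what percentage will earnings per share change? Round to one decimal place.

-54.5%

At 180,060 units, contribution = 180,060 × £52.98 = £9,539,578.80.
Operating income = contribution − fixed costs = £9,539,578.80 − £3,899,700 = £5,639,878.80.
After interest of £1,546,700.00, pre-tax earnings = £4,093,178.80.
DCL = total CM / (EBIT − I) = £9,539,578.80 / £4,093,178.80 = 2.3306.
EPS therefore changes by 2.3306 × (-23.4%) = -54.5%.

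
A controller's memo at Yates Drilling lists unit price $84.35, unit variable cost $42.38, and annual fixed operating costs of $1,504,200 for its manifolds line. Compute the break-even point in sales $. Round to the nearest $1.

CM per unit = $84.35 − $42.38 = $41.97; CM ratio = $41.97 / $84.35 = 0.4976.
Break-even revenue = fixed costs × price ÷ CM = $1,504,200 × $84.35 ÷ $41.97 = $3,023,094.

$3,023,094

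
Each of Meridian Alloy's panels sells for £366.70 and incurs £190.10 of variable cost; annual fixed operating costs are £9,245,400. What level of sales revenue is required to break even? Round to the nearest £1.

£19,197,555

Contribution margin per unit = £366.70 − £190.10 = £176.60, a CM ratio of £176.60 ÷ £366.70 = 0.4816.
Break-even revenue = fixed costs × price ÷ CM = £9,245,400 × £366.70 ÷ £176.60 = £19,197,555.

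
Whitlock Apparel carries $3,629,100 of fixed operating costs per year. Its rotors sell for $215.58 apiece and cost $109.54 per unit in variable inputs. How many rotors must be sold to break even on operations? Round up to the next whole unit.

34,224 rotors

Each unit contributes $215.58 − $109.54 = $106.04.
Break-even Q = $3,629,100 / $106.04 = 34,223.88 → 34,224 rotors.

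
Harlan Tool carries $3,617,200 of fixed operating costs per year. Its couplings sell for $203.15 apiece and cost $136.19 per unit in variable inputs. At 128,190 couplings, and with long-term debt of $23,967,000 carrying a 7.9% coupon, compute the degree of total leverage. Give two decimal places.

Total contribution margin = 128,190 × $66.96 = $8,583,602.40.
EBIT = $8,583,602.40 − $3,617,200 = $4,966,402.40. Interest = $1,893,393.00, so EBIT − I = $3,073,009.40.
DCL = contribution ÷ (EBIT − I) = $8,583,602.40 ÷ $3,073,009.40 = 2.7932.

2.79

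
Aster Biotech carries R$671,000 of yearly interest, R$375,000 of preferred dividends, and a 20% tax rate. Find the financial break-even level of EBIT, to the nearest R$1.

Grossing the preferred dividend up to pre-tax terms: R$375,000 / (1 − 0.20) = R$468,750.00.
EPS = 0 when EBIT covers interest plus the pre-tax preferred burden: R$671,000 + R$468,750.00 = R$1,139,750.00.

R$1,139,750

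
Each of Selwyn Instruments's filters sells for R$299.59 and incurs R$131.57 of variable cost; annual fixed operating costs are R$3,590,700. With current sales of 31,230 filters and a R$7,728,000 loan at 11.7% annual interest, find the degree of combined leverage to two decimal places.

Contribution at this volume is 31,230 × R$168.02 = R$5,247,264.60.
EBIT = R$5,247,264.60 − R$3,590,700 = R$1,656,564.60. Interest = R$904,176.00, so EBIT − I = R$752,388.60.
Degree of total leverage = total CM / (EBIT − interest) = R$5,247,264.60 / R$752,388.60 = 6.9741.

6.97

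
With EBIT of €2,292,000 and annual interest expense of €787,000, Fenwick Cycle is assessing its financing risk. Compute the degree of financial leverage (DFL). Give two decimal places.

1.52

Interest = €787,000.00.
DFL = EBIT ÷ (EBIT − I) = €2,292,000 ÷ (€2,292,000 − €787,000.00) = €2,292,000 ÷ €1,505,000.00 = 1.5229.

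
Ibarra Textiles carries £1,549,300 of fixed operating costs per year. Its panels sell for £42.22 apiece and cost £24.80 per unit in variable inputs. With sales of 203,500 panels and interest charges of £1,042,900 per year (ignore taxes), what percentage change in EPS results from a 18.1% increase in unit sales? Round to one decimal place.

+67.3%

Total contribution margin = 203,500 × £17.42 = £3,544,970.00.
EBIT = £3,544,970.00 − £1,549,300 = £1,995,670.00.
Interest = £1,042,900.00, so EBIT − I = £952,770.00.
Degree of combined leverage = contribution ÷ (EBIT − I) = £3,544,970.00 ÷ £952,770.00 = 3.7207.
%ΔEPS = DCL × %ΔSales = 3.7207 × +18.1% = +67.3%.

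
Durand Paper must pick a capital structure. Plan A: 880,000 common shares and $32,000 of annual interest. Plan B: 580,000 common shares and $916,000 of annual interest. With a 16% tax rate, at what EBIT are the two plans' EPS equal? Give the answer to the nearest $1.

$2,625,067

Set EPS_A = EPS_B: (EBIT − $32,000)(1 − 0.16) ÷ 880,000 = (EBIT − $916,000)(1 − 0.16) ÷ 580,000.
Cancelling (1 − t) and cross-multiplying: 580,000·(EBIT − 32,000) = 880,000·(EBIT − 916,000).
EBIT × (880,000 − 580,000) = 916,000 × 880,000 − 32,000 × 580,000 = 787,520,000,000, so EBIT = 787,520,000,000 ÷ 300,000 = 2,625,066.67.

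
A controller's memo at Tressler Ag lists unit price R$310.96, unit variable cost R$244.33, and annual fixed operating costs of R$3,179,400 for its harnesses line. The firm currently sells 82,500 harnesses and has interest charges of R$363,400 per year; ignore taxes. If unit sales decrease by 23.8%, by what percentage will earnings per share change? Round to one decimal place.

Total contribution margin = 82,500 × R$66.63 = R$5,496,975.00.
Operating income = contribution − fixed costs = R$5,496,975.00 − R$3,179,400 = R$2,317,575.00.
After interest of R$363,400.00, pre-tax earnings = R$1,954,175.00.
DCL = total CM / (EBIT − I) = R$5,496,975.00 / R$1,954,175.00 = 2.8129.
EPS therefore changes by 2.8129 × (-23.8%) = -66.9%.

-66.9%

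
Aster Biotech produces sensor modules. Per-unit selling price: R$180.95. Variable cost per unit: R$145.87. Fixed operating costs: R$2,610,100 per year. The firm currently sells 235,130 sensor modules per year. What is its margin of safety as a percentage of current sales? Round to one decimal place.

68.4%

Unit CM = price − variable cost = R$180.95 − R$145.87 = R$35.08. Break-even units = R$2,610,100 ÷ R$35.08 = 74,404.22; break-even revenue = 74,404.22 × R$180.95 = R$13,463,443.42.
Actual sales revenue = 235,130 × R$180.95 = R$42,546,773.50.
Margin of safety = (R$42,546,773.50 − R$13,463,443.42) ÷ R$42,546,773.50 = 68.4%.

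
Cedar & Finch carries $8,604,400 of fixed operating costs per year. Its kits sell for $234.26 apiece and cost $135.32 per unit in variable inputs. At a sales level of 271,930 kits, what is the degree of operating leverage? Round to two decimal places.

1.47

Contribution at this volume is 271,930 × $98.94 = $26,904,754.20.
Operating income = contribution − fixed costs = $26,904,754.20 − $8,604,400 = $18,300,354.20.
Degree of operating leverage = $26,904,754.20 / $18,300,354.20 = 1.4702.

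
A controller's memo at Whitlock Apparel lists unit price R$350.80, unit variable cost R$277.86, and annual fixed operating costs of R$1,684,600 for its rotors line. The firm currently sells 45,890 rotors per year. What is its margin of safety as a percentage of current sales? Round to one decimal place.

Contribution margin per unit = R$350.80 − R$277.86 = R$72.94. Break-even units = R$1,684,600 ÷ R$72.94 = 23,095.70; break-even revenue = 23,095.70 × R$350.80 = R$8,101,969.84.
Current sales = 45,890 × R$350.80 = R$16,098,212.00.
Margin of safety = (R$16,098,212.00 − R$8,101,969.84) ÷ R$16,098,212.00 = 49.7%.

49.7%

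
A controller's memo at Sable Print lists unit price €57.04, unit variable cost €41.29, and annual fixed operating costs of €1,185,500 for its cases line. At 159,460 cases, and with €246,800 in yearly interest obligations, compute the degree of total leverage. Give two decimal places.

2.33

Total contribution margin = 159,460 × €15.75 = €2,511,495.00.
Operating income = contribution − fixed costs = €2,511,495.00 − €1,185,500 = €1,325,995.00. Interest = €246,800.00, so EBIT − I = €1,079,195.00.
Degree of total leverage = total CM / (EBIT − interest) = €2,511,495.00 / €1,079,195.00 = 2.3272.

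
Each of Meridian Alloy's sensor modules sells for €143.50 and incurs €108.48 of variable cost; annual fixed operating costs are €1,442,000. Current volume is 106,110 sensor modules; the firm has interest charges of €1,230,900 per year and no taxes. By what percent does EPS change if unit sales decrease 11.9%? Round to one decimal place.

Total contribution margin = 106,110 × €35.02 = €3,715,972.20.
EBIT = €3,715,972.20 − €1,442,000 = €2,273,972.20.
Interest = €1,230,900.00, so EBIT − I = €1,043,072.20.
DCL = total CM / (EBIT − I) = €3,715,972.20 / €1,043,072.20 = 3.5625.
%ΔEPS = DCL × %ΔSales = 3.5625 × -11.9% = -42.4%.

-42.4%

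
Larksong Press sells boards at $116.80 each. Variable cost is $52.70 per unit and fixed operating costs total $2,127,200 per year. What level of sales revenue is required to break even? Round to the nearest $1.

CM per unit = $116.80 − $52.70 = $64.10; CM ratio = $64.10 / $116.80 = 0.5488.
Break-even sales = FC ÷ CM ratio = $2,127,200 × $116.80 / $64.10 = $3,876,084.

$3,876,084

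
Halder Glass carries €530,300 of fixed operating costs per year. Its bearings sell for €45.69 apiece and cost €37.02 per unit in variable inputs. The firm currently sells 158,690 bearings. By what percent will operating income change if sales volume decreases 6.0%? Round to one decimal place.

-9.8%

Contribution at this volume is 158,690 × €8.67 = €1,375,842.30.
Subtracting fixed costs: EBIT = €1,375,842.30 − €530,300 = €845,542.30.
Degree of operating leverage = €1,375,842.30 / €845,542.30 = 1.6272.
Operating income changes by 1.6272 × -6.0% = -9.8%.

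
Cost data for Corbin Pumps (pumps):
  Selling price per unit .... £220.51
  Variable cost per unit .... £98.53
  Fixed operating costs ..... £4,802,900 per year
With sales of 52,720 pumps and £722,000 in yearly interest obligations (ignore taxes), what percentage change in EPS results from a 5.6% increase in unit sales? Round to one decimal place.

+39.8%

Contribution at this volume is 52,720 × £121.98 = £6,430,785.60.
Operating income = contribution − fixed costs = £6,430,785.60 − £4,802,900 = £1,627,885.60.
Interest = £722,000.00, so EBIT − I = £905,885.60.
Degree of combined leverage = contribution ÷ (EBIT − I) = £6,430,785.60 ÷ £905,885.60 = 7.0989.
EPS therefore changes by 7.0989 × (+5.6%) = +39.8%.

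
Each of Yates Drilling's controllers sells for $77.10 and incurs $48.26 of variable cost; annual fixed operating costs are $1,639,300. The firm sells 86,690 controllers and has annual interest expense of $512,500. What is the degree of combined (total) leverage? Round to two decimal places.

Contribution at this volume is 86,690 × $28.84 = $2,500,139.60.
EBIT = $2,500,139.60 − $1,639,300 = $860,839.60. Interest = $512,500.00, so EBIT − I = $348,339.60.
DCL = contribution ÷ (EBIT − I) = $2,500,139.60 ÷ $348,339.60 = 7.1773.

7.18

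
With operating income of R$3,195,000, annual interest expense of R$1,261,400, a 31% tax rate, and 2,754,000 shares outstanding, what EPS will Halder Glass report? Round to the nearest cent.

R$0.48

Pre-tax income = R$3,195,000 − R$1,261,400.00 = R$1,933,600.00.
After tax at 31%: net income = R$1,933,600.00 × 0.69 = R$1,334,184.00.
EPS = R$1,334,184.00 ÷ 2,754,000 = R$0.48.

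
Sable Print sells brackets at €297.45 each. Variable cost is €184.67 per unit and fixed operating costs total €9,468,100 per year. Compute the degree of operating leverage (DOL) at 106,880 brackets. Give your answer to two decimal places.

Contribution at this volume is 106,880 × €112.78 = €12,053,926.40.
EBIT = €12,053,926.40 − €9,468,100 = €2,585,826.40.
Degree of operating leverage = €12,053,926.40 / €2,585,826.40 = 4.6615.

4.66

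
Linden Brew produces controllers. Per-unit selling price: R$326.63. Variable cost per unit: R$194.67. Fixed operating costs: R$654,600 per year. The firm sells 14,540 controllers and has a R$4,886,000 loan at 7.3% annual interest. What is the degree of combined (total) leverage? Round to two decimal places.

2.11

Total contribution margin = 14,540 × R$131.96 = R$1,918,698.40.
Subtracting fixed costs: EBIT = R$1,918,698.40 − R$654,600 = R$1,264,098.40. Interest = R$356,678.00.
DOL = R$1,918,698.40 ÷ R$1,264,098.40 = 1.5178; DFL = R$1,264,098.40 ÷ R$907,420.40 = 1.3931.
DCL = DOL × DFL = 1.5178 × 1.3931 = 2.1144.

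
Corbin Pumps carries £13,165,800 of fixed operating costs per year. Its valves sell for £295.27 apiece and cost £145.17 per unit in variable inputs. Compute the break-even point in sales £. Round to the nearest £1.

CM per unit = £295.27 − £145.17 = £150.10; CM ratio = £150.10 / £295.27 = 0.5083.
Break-even sales = FC ÷ CM ratio = £13,165,800 × £295.27 / £150.10 = £25,899,172.

£25,899,172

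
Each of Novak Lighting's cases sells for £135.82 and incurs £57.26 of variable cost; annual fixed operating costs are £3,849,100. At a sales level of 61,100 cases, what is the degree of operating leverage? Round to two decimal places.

Total contribution margin = 61,100 × £78.56 = £4,800,016.00.
EBIT = £4,800,016.00 − £3,849,100 = £950,916.00.
So DOL = total CM / EBIT = £4,800,016.00 / £950,916.00 = 5.0478.

5.05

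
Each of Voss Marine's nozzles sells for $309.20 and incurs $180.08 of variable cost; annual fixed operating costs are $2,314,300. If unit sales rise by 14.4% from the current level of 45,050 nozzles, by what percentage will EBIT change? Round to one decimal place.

+23.9%

Total contribution margin = 45,050 × $129.12 = $5,816,856.00.
Operating income = contribution − fixed costs = $5,816,856.00 − $2,314,300 = $3,502,556.00.
Degree of operating leverage = $5,816,856.00 / $3,502,556.00 = 1.6607.
Operating income changes by 1.6607 × +14.4% = +23.9%.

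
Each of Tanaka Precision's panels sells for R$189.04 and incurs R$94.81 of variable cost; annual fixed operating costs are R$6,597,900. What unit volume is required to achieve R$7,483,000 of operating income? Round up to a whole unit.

149,432 panels

Unit CM = price − variable cost = R$189.04 − R$94.81 = R$94.23.
Required volume = (fixed costs + target profit) ÷ CM = (R$6,597,900 + R$7,483,000) ÷ R$94.23 = 149,431.18, so 149,432 panels.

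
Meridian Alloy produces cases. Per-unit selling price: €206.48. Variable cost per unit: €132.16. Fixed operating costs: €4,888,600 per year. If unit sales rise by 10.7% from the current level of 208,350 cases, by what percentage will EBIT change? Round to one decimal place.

Contribution at this volume is 208,350 × €74.32 = €15,484,572.00.
Operating income = contribution − fixed costs = €15,484,572.00 − €4,888,600 = €10,595,972.00.
So DOL = total CM / EBIT = €15,484,572.00 / €10,595,972.00 = 1.4614.
Operating income changes by 1.4614 × +10.7% = +15.6%.

+15.6%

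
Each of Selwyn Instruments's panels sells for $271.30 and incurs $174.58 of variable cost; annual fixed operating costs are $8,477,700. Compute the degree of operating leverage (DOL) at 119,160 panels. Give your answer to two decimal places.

3.78

Total contribution margin = 119,160 × $96.72 = $11,525,155.20.
EBIT = $11,525,155.20 − $8,477,700 = $3,047,455.20.
Degree of operating leverage = $11,525,155.20 / $3,047,455.20 = 3.7819.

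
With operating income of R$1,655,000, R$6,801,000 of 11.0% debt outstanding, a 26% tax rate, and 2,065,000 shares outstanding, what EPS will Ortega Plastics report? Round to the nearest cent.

Interest = R$748,110.00, so EBT = R$1,655,000 − R$748,110.00 = R$906,890.00.
Net income = R$906,890.00 × (1 − 0.26) = R$671,098.60.
Per share: R$671,098.60 / 2,065,000 shares = R$0.32.

R$0.32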